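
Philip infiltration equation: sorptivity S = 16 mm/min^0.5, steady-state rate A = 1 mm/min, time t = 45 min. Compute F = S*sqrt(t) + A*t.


F = S*sqrt(t) + A*t
F = 16*sqrt(45) + 1*45
F = 16*6.708204 + 45

152.3313 mm


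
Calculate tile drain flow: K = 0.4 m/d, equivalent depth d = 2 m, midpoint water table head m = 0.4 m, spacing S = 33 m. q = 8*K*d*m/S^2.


q = 8*K*d*m/S^2
q = 8*0.4*2*0.4/33^2
q = 2.5600 / 1089

0.0024 m/d


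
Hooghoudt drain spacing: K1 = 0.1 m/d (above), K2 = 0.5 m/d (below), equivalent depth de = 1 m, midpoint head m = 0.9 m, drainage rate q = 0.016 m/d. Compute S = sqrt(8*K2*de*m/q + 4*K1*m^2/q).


S^2 = 8*K2*de*m/q + 4*K1*m^2/q
S^2 = 8*0.5*1*0.9/0.016 + 4*0.1*0.9^2/0.016
S = sqrt(245.2500)

15.6605 m


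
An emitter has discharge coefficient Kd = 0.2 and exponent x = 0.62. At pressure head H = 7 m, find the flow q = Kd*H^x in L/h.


q = Kd * H^x = 0.2 * 7^0.62 = 0.2 * 3.341649

0.6683 L/h


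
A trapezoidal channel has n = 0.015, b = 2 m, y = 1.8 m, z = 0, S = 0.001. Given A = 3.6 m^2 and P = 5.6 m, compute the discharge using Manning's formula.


R = A/P = 3.6/5.6 = 0.642857
Q = (1/0.015) * 3.6 * 0.642857^(2/3) * 0.001^0.5

5.6531 m^3/s


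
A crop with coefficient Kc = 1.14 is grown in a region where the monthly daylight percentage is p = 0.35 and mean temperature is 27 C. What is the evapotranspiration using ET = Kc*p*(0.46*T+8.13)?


ET = Kc * p * (0.46*T + 8.13)
ET = 1.14 * 0.35 * (0.46*27 + 8.13)
ET = 1.14 * 0.35 * 20.5500

8.1994 mm/day


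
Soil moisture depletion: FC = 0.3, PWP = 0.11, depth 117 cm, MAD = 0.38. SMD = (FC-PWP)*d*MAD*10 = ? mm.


SMD = (FC - PWP) * d * MAD * 10
SMD = (0.3 - 0.11) * 117 * 0.38 * 10
SMD = 0.1900 * 117 * 0.38 * 10

84.4740 mm


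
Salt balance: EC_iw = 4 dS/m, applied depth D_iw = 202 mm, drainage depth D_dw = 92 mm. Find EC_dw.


EC_dw = EC_iw * D_iw / D_dw
EC_dw = 4 * 202 / 92
EC_dw = 808 / 92

8.7826 dS/m


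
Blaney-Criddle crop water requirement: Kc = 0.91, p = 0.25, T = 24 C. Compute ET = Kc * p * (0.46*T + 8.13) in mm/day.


ET = Kc * p * (0.46*T + 8.13)
ET = 0.91 * 0.25 * (0.46*24 + 8.13)
ET = 0.91 * 0.25 * 19.1700

4.3612 mm/day


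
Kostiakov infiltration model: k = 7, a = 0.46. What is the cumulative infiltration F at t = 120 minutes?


F = k * t^a = 7 * 120^0.46
F = 7 * 9.045308

63.3172 mm


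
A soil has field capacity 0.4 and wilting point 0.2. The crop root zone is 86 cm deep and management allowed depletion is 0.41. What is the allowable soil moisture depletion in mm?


SMD = (FC - PWP) * d * MAD * 10
SMD = (0.4 - 0.2) * 86 * 0.41 * 10
SMD = 0.2000 * 86 * 0.41 * 10

70.5200 mm


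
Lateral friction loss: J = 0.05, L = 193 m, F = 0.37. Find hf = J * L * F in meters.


hf = J * L * F = 0.05 * 193 * 0.37 = 3.5705 m

3.5705 m


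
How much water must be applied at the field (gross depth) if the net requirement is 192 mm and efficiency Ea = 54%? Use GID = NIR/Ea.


Ea = 54% = 0.54
GID = NIR / Ea = 192 / 0.54 = 355.5556 mm

355.5556 mm


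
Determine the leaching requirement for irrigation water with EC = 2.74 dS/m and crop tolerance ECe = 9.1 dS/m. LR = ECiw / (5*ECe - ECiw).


LR = ECiw / (5*ECe - ECiw)
LR = 2.74 / (5*9.1 - 2.74)
LR = 2.74 / 42.7600

0.0641


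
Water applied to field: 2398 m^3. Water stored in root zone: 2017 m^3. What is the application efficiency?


Ea = V_root / V_field * 100 = 2017 / 2398 * 100 = 84.1118%

84.1118 %


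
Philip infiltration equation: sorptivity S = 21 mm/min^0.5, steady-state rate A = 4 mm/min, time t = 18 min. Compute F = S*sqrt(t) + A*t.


F = S*sqrt(t) + A*t
F = 21*sqrt(18) + 4*18
F = 21*4.242641 + 72

161.0955 mm


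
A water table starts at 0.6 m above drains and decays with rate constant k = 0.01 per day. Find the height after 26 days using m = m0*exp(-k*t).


m = m0 * exp(-k*t)
m = 0.6 * exp(-0.01 * 26)
m = 0.6 * exp(-0.2600)

0.4626 m


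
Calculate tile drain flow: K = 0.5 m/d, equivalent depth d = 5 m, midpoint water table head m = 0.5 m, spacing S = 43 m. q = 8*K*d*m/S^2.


q = 8*K*d*m/S^2
q = 8*0.5*5*0.5/43^2
q = 10.0000 / 1849

0.0054 m/d


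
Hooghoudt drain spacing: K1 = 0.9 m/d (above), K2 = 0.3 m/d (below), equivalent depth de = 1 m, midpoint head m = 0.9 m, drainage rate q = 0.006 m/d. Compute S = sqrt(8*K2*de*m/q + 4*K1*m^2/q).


S^2 = 8*K2*de*m/q + 4*K1*m^2/q
S^2 = 8*0.3*1*0.9/0.006 + 4*0.9*0.9^2/0.006
S = sqrt(846.0000)

29.0861 m


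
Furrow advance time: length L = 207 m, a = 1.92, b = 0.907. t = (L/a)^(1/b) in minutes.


t = (L/a)^(1/b)
t = (207/1.92)^(1/0.907)
t = 107.812500^(1/0.907)

174.2170 min


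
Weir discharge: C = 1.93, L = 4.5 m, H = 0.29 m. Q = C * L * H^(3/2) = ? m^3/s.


Q = C * L * H^(3/2) = 1.93 * 4.5 * 0.29^1.5 = 1.93 * 4.5 * 0.156170

1.3563 m^3/s


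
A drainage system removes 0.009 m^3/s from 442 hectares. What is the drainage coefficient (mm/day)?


DC = Q * 86400 / (A * 10000) * 1000
DC = 0.009 * 86400 / (442 * 10000) * 1000
DC = 777600.0000 / 4420000

0.1759 mm/day


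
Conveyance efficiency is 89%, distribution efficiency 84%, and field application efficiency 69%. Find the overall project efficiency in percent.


Ec = 0.89, Eb = 0.84, Ea = 0.69
E = 0.89 * 0.84 * 0.69 * 100 = 51.5844%

51.5844 %


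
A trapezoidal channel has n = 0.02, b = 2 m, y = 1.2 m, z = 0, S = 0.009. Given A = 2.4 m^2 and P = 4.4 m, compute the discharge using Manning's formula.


R = A/P = 2.4/4.4 = 0.545455
Q = (1/0.02) * 2.4 * 0.545455^(2/3) * 0.009^0.5

7.5999 m^3/s


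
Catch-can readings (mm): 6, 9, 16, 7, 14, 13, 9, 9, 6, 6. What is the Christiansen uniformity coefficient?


mean = 9.500000 mm
MAD = 2.900000 mm
CU = (1 - 2.900000/9.500000)*100

69.4737 %


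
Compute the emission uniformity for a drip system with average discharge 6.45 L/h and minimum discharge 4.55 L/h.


EU = (q_min/q_avg)*100 = (4.55/6.45)*100 = 70.5426%

70.5426 %


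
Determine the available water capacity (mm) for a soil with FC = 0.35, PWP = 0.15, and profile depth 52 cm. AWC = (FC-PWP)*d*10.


AWC = (FC - PWP) * d * 10
AWC = (0.35 - 0.15) * 52 * 10
AWC = 0.2000 * 52 * 10

104.0000 mm


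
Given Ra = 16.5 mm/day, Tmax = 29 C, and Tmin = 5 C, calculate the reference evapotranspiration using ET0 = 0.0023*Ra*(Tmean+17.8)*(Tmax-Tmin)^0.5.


Tmean = (Tmax + Tmin)/2 = (29 + 5)/2 = 17.0
ET0 = 0.0023 * 16.5 * (17.0 + 17.8) * sqrt(29 - 5)
ET0 = 0.0023 * 16.5 * 34.8 * 4.898979

6.4699 mm/day


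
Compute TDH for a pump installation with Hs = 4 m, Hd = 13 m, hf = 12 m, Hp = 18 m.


TDH = Hs + Hd + hf + Hp = 4 + 13 + 12 + 18 = 47

47 m


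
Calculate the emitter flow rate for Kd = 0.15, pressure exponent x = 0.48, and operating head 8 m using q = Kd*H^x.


q = Kd * H^x = 0.15 * 8^0.48 = 0.15 * 2.713209

0.4070 L/h


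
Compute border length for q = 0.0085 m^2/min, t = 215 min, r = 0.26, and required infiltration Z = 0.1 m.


L = q*t/((1+r)*Z)
L = 0.0085*215/((1+0.26)*0.1)
L = 1.8275/0.126

14.5040 m


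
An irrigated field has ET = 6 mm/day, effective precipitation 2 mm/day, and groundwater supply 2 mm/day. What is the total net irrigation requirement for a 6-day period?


Daily deficit = ET - Pe - GW = 6 - 2 - 2 = 2 mm/day
NIR = 2 * 6 = 12 mm

12.0000 mm


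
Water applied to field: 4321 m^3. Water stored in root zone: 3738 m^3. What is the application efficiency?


Ea = V_root / V_field * 100 = 3738 / 4321 * 100 = 86.5078%

86.5078 %


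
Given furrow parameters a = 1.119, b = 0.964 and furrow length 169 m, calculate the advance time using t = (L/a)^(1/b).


t = (L/a)^(1/b)
t = (169/1.119)^(1/0.964)
t = 151.027703^(1/0.964)

182.1513 min


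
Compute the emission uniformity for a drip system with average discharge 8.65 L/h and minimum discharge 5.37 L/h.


EU = (q_min/q_avg)*100 = (5.37/8.65)*100 = 62.0809%

62.0809 %


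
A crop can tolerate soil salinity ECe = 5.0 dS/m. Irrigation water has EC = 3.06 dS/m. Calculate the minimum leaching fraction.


LR = ECiw / (5*ECe - ECiw)
LR = 3.06 / (5*5.0 - 3.06)
LR = 3.06 / 21.9400

0.1395


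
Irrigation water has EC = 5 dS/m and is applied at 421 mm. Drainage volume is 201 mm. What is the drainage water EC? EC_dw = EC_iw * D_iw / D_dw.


EC_dw = EC_iw * D_iw / D_dw
EC_dw = 5 * 421 / 201
EC_dw = 2105 / 201

10.4726 dS/m


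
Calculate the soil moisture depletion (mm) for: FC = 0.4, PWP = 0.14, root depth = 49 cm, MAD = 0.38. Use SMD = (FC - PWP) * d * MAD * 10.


SMD = (FC - PWP) * d * MAD * 10
SMD = (0.4 - 0.14) * 49 * 0.38 * 10
SMD = 0.2600 * 49 * 0.38 * 10

48.4120 mm


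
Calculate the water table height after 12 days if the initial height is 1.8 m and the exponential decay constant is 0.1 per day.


m = m0 * exp(-k*t)
m = 1.8 * exp(-0.1 * 12)
m = 1.8 * exp(-1.2000)

0.5421 m


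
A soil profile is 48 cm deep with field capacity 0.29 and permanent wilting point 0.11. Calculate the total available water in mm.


AWC = (FC - PWP) * d * 10
AWC = (0.29 - 0.11) * 48 * 10
AWC = 0.1800 * 48 * 10

86.4000 mm


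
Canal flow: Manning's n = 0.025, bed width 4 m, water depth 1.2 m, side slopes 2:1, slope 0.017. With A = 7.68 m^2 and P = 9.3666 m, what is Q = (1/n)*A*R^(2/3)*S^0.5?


R = A/P = 7.68/9.3666 = 0.819935
Q = (1/0.025) * 7.68 * 0.819935^(2/3) * 0.017^0.5

35.0885 m^3/s


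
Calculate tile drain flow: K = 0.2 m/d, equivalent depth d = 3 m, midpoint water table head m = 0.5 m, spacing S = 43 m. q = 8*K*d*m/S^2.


q = 8*K*d*m/S^2
q = 8*0.2*3*0.5/43^2
q = 2.4000 / 1849

0.0013 m/d


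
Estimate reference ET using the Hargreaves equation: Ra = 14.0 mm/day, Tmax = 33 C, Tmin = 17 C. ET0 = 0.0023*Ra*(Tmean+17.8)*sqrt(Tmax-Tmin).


Tmean = (Tmax + Tmin)/2 = (33 + 17)/2 = 25.0
ET0 = 0.0023 * 14.0 * (25.0 + 17.8) * sqrt(33 - 17)
ET0 = 0.0023 * 14.0 * 42.8 * 4.000000

5.5126 mm/day


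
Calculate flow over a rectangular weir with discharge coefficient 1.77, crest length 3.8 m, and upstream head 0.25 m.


Q = C * L * H^(3/2) = 1.77 * 3.8 * 0.25^1.5 = 1.77 * 3.8 * 0.125000

0.8407 m^3/s


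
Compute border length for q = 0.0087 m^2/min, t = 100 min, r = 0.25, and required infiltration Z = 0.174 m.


L = q*t/((1+r)*Z)
L = 0.0087*100/((1+0.25)*0.174)
L = 0.87/0.2175

4.0000 m


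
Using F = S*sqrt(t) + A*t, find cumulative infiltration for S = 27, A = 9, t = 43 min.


F = S*sqrt(t) + A*t
F = 27*sqrt(43) + 9*43
F = 27*6.557439 + 387

564.0509 mm


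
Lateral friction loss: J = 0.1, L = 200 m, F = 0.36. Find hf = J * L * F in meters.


hf = J * L * F = 0.1 * 200 * 0.36 = 7.2000 m

7.2000 m


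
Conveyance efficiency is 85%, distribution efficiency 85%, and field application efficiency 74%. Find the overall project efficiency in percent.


Ec = 0.85, Eb = 0.85, Ea = 0.74
E = 0.85 * 0.85 * 0.74 * 100 = 53.4650%

53.4650 %


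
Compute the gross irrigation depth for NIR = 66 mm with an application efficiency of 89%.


Ea = 89% = 0.89
GID = NIR / Ea = 66 / 0.89 = 74.1573 mm

74.1573 mm


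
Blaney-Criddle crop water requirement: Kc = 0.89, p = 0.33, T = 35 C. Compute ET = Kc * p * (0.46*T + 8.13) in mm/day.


ET = Kc * p * (0.46*T + 8.13)
ET = 0.89 * 0.33 * (0.46*35 + 8.13)
ET = 0.89 * 0.33 * 24.2300

7.1164 mm/day


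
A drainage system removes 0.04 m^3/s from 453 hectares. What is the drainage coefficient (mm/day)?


DC = Q * 86400 / (A * 10000) * 1000
DC = 0.04 * 86400 / (453 * 10000) * 1000
DC = 3456000.0000 / 4530000

0.7629 mm/day


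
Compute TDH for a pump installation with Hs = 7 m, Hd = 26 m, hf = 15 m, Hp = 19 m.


TDH = Hs + Hd + hf + Hp = 7 + 26 + 15 + 19 = 67

67 m


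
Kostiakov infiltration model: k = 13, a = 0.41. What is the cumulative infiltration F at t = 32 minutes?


F = k * t^a = 13 * 32^0.41
F = 13 * 4.141060

53.8338 mm


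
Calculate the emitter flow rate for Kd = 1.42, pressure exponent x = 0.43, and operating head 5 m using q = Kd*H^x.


q = Kd * H^x = 1.42 * 5^0.43 = 1.42 * 1.997823

2.8369 L/h


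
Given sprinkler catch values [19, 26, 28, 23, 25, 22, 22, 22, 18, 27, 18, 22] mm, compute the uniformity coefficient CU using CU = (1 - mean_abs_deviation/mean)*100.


mean = 22.666667 mm
MAD = 2.611111 mm
CU = (1 - 2.611111/22.666667)*100

88.4804 %


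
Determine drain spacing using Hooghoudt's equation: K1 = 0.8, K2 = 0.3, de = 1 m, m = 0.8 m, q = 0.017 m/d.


S^2 = 8*K2*de*m/q + 4*K1*m^2/q
S^2 = 8*0.3*1*0.8/0.017 + 4*0.8*0.8^2/0.017
S = sqrt(233.4118)

15.2778 m


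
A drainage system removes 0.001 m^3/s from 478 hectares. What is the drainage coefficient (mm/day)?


DC = Q * 86400 / (A * 10000) * 1000
DC = 0.001 * 86400 / (478 * 10000) * 1000
DC = 86400.0000 / 4780000

0.0181 mm/day


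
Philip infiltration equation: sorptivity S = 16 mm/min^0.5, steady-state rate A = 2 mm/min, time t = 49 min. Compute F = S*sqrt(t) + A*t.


F = S*sqrt(t) + A*t
F = 16*sqrt(49) + 2*49
F = 16*7.000000 + 98

210.0000 mm


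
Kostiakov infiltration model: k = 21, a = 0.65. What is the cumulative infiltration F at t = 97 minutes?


F = k * t^a = 21 * 97^0.65
F = 21 * 19.561476

410.7910 mm


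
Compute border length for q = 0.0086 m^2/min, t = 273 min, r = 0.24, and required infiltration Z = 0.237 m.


L = q*t/((1+r)*Z)
L = 0.0086*273/((1+0.24)*0.237)
L = 2.3478/0.29388

7.9890 m


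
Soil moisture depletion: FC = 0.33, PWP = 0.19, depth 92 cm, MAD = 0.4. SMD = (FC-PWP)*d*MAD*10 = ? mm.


SMD = (FC - PWP) * d * MAD * 10
SMD = (0.33 - 0.19) * 92 * 0.4 * 10
SMD = 0.1400 * 92 * 0.4 * 10

51.5200 mm


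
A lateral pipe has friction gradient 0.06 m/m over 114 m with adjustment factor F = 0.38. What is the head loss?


hf = J * L * F = 0.06 * 114 * 0.38 = 2.5992 m

2.5992 m


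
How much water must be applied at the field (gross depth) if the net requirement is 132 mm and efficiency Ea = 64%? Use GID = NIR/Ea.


Ea = 64% = 0.64
GID = NIR / Ea = 132 / 0.64 = 206.2500 mm

206.2500 mm


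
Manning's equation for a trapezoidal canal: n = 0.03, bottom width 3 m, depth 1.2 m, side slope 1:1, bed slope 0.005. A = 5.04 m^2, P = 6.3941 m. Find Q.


R = A/P = 5.04/6.3941 = 0.788227
Q = (1/0.03) * 5.04 * 0.788227^(2/3) * 0.005^0.5

10.1367 m^3/s


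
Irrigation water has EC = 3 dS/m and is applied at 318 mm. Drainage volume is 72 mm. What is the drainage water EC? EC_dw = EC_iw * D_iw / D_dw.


EC_dw = EC_iw * D_iw / D_dw
EC_dw = 3 * 318 / 72
EC_dw = 954 / 72

13.2500 dS/m


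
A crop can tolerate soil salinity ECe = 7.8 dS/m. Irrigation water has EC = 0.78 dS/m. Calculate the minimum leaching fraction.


LR = ECiw / (5*ECe - ECiw)
LR = 0.78 / (5*7.8 - 0.78)
LR = 0.78 / 38.2200

0.0204


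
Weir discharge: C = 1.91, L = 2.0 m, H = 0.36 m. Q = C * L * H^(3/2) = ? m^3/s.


Q = C * L * H^(3/2) = 1.91 * 2.0 * 0.36^1.5 = 1.91 * 2.0 * 0.216000

0.8251 m^3/s


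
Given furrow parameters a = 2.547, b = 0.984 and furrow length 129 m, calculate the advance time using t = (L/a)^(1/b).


t = (L/a)^(1/b)
t = (129/2.547)^(1/0.984)
t = 50.647821^(1/0.984)

53.9855 min


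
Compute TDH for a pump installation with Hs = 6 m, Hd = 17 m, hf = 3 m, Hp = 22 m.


TDH = Hs + Hd + hf + Hp = 6 + 17 + 3 + 22 = 48

48 m


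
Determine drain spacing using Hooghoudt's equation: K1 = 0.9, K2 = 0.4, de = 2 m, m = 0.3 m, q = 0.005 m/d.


S^2 = 8*K2*de*m/q + 4*K1*m^2/q
S^2 = 8*0.4*2*0.3/0.005 + 4*0.9*0.3^2/0.005
S = sqrt(448.8000)

21.1849 m


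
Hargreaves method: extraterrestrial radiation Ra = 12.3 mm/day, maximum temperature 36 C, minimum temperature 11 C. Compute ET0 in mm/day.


Tmean = (Tmax + Tmin)/2 = (36 + 11)/2 = 23.5
ET0 = 0.0023 * 12.3 * (23.5 + 17.8) * sqrt(36 - 11)
ET0 = 0.0023 * 12.3 * 41.3 * 5.000000

5.8419 mm/day


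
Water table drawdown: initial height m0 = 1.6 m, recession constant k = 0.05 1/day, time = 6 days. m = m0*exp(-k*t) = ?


m = m0 * exp(-k*t)
m = 1.6 * exp(-0.05 * 6)
m = 1.6 * exp(-0.3000)

1.1853 m


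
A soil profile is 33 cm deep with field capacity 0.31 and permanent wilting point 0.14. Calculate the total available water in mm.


AWC = (FC - PWP) * d * 10
AWC = (0.31 - 0.14) * 33 * 10
AWC = 0.1700 * 33 * 10

56.1000 mm


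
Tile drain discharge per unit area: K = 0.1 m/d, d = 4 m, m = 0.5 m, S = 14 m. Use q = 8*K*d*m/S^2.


q = 8*K*d*m/S^2
q = 8*0.1*4*0.5/14^2
q = 1.6000 / 196

0.0082 m/d


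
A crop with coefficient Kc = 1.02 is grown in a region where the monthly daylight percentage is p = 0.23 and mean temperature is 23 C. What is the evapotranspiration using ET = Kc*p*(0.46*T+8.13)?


ET = Kc * p * (0.46*T + 8.13)
ET = 1.02 * 0.23 * (0.46*23 + 8.13)
ET = 1.02 * 0.23 * 18.7100

4.3894 mm/day


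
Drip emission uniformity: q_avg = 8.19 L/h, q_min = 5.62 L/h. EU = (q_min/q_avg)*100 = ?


EU = (q_min/q_avg)*100 = (5.62/8.19)*100 = 68.6203%

68.6203 %


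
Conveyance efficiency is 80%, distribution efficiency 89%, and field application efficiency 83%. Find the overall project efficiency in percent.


Ec = 0.8, Eb = 0.89, Ea = 0.83
E = 0.8 * 0.89 * 0.83 * 100 = 59.0960%

59.0960 %


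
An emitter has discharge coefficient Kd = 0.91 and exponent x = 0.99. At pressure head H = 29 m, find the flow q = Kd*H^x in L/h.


q = Kd * H^x = 0.91 * 29^0.99 = 0.91 * 28.039742

25.5162 L/h


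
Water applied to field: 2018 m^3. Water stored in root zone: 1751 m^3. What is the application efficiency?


Ea = V_root / V_field * 100 = 1751 / 2018 * 100 = 86.7691%

86.7691 %


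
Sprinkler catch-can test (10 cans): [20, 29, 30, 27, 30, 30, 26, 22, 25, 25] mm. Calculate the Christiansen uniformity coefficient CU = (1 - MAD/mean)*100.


mean = 26.400000 mm
MAD = 2.800000 mm
CU = (1 - 2.800000/26.400000)*100

89.3939 %


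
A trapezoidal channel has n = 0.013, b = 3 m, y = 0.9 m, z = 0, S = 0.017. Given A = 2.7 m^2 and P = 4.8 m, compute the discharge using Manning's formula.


R = A/P = 2.7/4.8 = 0.562500
Q = (1/0.013) * 2.7 * 0.562500^(2/3) * 0.017^0.5

18.4527 m^3/s


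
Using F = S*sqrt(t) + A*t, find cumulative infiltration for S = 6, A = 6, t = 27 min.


F = S*sqrt(t) + A*t
F = 6*sqrt(27) + 6*27
F = 6*5.196152 + 162

193.1769 mm


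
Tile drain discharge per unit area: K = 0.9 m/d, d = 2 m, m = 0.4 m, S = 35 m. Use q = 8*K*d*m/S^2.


q = 8*K*d*m/S^2
q = 8*0.9*2*0.4/35^2
q = 5.7600 / 1225

0.0047 m/d


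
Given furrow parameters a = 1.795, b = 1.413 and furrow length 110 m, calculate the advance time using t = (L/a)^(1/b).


t = (L/a)^(1/b)
t = (110/1.795)^(1/1.413)
t = 61.281337^(1/1.413)

18.4042 min


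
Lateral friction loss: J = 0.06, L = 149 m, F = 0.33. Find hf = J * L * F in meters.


hf = J * L * F = 0.06 * 149 * 0.33 = 2.9502 m

2.9502 m


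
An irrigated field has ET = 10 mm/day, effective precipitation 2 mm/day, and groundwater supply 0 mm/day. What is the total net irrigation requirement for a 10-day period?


Daily deficit = ET - Pe - GW = 10 - 2 - 0 = 8 mm/day
NIR = 8 * 10 = 80 mm

80.0000 mm


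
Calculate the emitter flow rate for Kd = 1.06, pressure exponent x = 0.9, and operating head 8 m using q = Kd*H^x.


q = Kd * H^x = 1.06 * 8^0.9 = 1.06 * 6.498019

6.8879 L/h


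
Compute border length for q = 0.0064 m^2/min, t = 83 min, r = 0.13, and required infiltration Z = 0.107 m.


L = q*t/((1+r)*Z)
L = 0.0064*83/((1+0.13)*0.107)
L = 0.5312/0.12091

4.3934 m


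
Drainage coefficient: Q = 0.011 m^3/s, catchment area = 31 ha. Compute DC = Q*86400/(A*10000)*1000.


DC = Q * 86400 / (A * 10000) * 1000
DC = 0.011 * 86400 / (31 * 10000) * 1000
DC = 950400.0000 / 310000

3.0658 mm/day


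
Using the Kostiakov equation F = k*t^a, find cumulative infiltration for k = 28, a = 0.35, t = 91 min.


F = k * t^a = 28 * 91^0.35
F = 28 * 4.849137

135.7758 mm


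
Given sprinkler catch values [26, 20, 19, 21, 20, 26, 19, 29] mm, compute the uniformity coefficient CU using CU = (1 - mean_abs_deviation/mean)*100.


mean = 22.500000 mm
MAD = 3.375000 mm
CU = (1 - 3.375000/22.500000)*100

85.0000 %


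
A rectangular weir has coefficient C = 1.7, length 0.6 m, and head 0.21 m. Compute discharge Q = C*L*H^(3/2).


Q = C * L * H^(3/2) = 1.7 * 0.6 * 0.21^1.5 = 1.7 * 0.6 * 0.096234

0.0982 m^3/s


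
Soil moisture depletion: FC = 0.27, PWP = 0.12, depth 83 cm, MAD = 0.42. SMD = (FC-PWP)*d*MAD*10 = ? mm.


SMD = (FC - PWP) * d * MAD * 10
SMD = (0.27 - 0.12) * 83 * 0.42 * 10
SMD = 0.1500 * 83 * 0.42 * 10

52.2900 mm


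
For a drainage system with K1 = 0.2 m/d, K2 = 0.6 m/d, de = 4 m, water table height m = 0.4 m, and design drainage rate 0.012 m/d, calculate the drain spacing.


S^2 = 8*K2*de*m/q + 4*K1*m^2/q
S^2 = 8*0.6*4*0.4/0.012 + 4*0.2*0.4^2/0.012
S = sqrt(650.6667)

25.5082 m


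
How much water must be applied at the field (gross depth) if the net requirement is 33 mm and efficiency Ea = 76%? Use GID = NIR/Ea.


Ea = 76% = 0.76
GID = NIR / Ea = 33 / 0.76 = 43.4211 mm

43.4211 mm


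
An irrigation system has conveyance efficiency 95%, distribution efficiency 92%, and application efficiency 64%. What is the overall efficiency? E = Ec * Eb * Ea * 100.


Ec = 0.95, Eb = 0.92, Ea = 0.64
E = 0.95 * 0.92 * 0.64 * 100 = 55.9360%

55.9360 %


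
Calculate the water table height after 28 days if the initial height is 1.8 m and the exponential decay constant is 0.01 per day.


m = m0 * exp(-k*t)
m = 1.8 * exp(-0.01 * 28)
m = 1.8 * exp(-0.2800)

1.3604 m


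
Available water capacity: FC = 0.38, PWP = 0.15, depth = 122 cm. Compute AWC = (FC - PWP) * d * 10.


AWC = (FC - PWP) * d * 10
AWC = (0.38 - 0.15) * 122 * 10
AWC = 0.2300 * 122 * 10

280.6000 mm


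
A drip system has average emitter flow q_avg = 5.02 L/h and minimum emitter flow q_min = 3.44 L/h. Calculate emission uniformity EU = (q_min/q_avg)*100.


EU = (q_min/q_avg)*100 = (3.44/5.02)*100 = 68.5259%

68.5259 %


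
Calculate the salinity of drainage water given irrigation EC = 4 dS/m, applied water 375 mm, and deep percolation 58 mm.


EC_dw = EC_iw * D_iw / D_dw
EC_dw = 4 * 375 / 58
EC_dw = 1500 / 58

25.8621 dS/m


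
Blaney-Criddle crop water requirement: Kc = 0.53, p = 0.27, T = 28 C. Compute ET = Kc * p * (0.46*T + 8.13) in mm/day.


ET = Kc * p * (0.46*T + 8.13)
ET = 0.53 * 0.27 * (0.46*28 + 8.13)
ET = 0.53 * 0.27 * 21.0100

3.0065 mm/day


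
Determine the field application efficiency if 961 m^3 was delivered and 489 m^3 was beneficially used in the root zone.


Ea = V_root / V_field * 100 = 489 / 961 * 100 = 50.8845%

50.8845 %


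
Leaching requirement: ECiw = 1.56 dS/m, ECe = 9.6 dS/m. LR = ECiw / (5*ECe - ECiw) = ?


LR = ECiw / (5*ECe - ECiw)
LR = 1.56 / (5*9.6 - 1.56)
LR = 1.56 / 46.4400

0.0336


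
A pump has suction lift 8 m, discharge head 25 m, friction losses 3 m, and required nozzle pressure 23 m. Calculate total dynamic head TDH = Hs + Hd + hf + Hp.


TDH = Hs + Hd + hf + Hp = 8 + 25 + 3 + 23 = 59

59 m


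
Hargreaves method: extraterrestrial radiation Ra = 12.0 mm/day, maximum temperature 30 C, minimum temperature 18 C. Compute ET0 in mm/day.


Tmean = (Tmax + Tmin)/2 = (30 + 18)/2 = 24.0
ET0 = 0.0023 * 12.0 * (24.0 + 17.8) * sqrt(30 - 18)
ET0 = 0.0023 * 12.0 * 41.8 * 3.464102

3.9965 mm/day


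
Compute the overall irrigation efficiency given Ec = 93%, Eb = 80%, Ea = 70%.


Ec = 0.93, Eb = 0.8, Ea = 0.7
E = 0.93 * 0.8 * 0.7 * 100 = 52.0800%

52.0800 %


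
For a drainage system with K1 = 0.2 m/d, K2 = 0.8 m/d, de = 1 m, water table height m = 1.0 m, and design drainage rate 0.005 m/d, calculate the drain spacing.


S^2 = 8*K2*de*m/q + 4*K1*m^2/q
S^2 = 8*0.8*1*1.0/0.005 + 4*0.2*1.0^2/0.005
S = sqrt(1440.0000)

37.9473 m


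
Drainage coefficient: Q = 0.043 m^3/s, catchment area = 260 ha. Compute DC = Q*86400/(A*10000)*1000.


DC = Q * 86400 / (A * 10000) * 1000
DC = 0.043 * 86400 / (260 * 10000) * 1000
DC = 3715200.0000 / 2600000

1.4289 mm/day


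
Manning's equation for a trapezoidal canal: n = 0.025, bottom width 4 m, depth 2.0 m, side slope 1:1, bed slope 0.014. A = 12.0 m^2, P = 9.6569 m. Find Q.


R = A/P = 12.0/9.6569 = 1.242635
Q = (1/0.025) * 12.0 * 1.242635^(2/3) * 0.014^0.5

65.6449 m^3/s


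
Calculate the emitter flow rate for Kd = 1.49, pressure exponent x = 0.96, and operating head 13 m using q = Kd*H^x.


q = Kd * H^x = 1.49 * 13^0.96 = 1.49 * 11.732366

17.4812 L/h


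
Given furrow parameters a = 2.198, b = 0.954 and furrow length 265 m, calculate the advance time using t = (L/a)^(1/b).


t = (L/a)^(1/b)
t = (265/2.198)^(1/0.954)
t = 120.564149^(1/0.954)

151.9044 min


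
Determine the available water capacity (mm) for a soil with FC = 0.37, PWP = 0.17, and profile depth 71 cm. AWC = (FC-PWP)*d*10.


AWC = (FC - PWP) * d * 10
AWC = (0.37 - 0.17) * 71 * 10
AWC = 0.2000 * 71 * 10

142.0000 mm


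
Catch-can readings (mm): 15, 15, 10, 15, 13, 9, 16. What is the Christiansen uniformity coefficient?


mean = 13.285714 mm
MAD = 2.244898 mm
CU = (1 - 2.244898/13.285714)*100

83.1029 %


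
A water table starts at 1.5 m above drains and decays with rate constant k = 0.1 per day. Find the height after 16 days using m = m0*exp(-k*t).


m = m0 * exp(-k*t)
m = 1.5 * exp(-0.1 * 16)
m = 1.5 * exp(-1.6000)

0.3028 m


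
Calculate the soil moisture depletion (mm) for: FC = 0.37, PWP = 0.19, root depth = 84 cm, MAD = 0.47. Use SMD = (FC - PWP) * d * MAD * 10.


SMD = (FC - PWP) * d * MAD * 10
SMD = (0.37 - 0.19) * 84 * 0.47 * 10
SMD = 0.1800 * 84 * 0.47 * 10

71.0640 mm


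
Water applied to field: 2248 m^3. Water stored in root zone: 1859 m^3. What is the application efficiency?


Ea = V_root / V_field * 100 = 1859 / 2248 * 100 = 82.6957%

82.6957 %


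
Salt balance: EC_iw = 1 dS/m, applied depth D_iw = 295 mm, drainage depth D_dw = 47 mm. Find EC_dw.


EC_dw = EC_iw * D_iw / D_dw
EC_dw = 1 * 295 / 47
EC_dw = 295 / 47

6.2766 dS/m


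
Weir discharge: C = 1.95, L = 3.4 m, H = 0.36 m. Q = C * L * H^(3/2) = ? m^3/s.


Q = C * L * H^(3/2) = 1.95 * 3.4 * 0.36^1.5 = 1.95 * 3.4 * 0.216000

1.4321 m^3/s


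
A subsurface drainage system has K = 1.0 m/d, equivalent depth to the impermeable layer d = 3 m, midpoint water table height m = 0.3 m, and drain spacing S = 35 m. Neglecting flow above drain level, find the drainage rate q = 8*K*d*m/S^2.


q = 8*K*d*m/S^2
q = 8*1.0*3*0.3/35^2
q = 7.2000 / 1225

0.0059 m/d


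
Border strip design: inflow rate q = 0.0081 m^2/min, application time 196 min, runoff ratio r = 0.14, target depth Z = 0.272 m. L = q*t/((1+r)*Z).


L = q*t/((1+r)*Z)
L = 0.0081*196/((1+0.14)*0.272)
L = 1.5876/0.31008

5.1200 m


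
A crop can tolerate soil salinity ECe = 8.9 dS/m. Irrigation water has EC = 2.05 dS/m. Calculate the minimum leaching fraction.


LR = ECiw / (5*ECe - ECiw)
LR = 2.05 / (5*8.9 - 2.05)
LR = 2.05 / 42.4500

0.0483


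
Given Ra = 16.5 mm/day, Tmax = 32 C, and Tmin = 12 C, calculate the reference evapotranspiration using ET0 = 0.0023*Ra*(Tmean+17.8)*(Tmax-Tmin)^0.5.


Tmean = (Tmax + Tmin)/2 = (32 + 12)/2 = 22.0
ET0 = 0.0023 * 16.5 * (22.0 + 17.8) * sqrt(32 - 12)
ET0 = 0.0023 * 16.5 * 39.8 * 4.472136

6.7548 mm/day


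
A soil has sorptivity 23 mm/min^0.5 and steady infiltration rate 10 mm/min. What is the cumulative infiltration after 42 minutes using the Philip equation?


F = S*sqrt(t) + A*t
F = 23*sqrt(42) + 10*42
F = 23*6.480741 + 420

569.0570 mm


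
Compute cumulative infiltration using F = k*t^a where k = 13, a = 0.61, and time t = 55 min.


F = k * t^a = 13 * 55^0.61
F = 13 * 11.524477

149.8182 mm


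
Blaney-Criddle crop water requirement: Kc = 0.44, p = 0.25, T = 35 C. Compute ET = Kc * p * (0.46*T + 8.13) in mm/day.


ET = Kc * p * (0.46*T + 8.13)
ET = 0.44 * 0.25 * (0.46*35 + 8.13)
ET = 0.44 * 0.25 * 24.2300

2.6653 mm/day


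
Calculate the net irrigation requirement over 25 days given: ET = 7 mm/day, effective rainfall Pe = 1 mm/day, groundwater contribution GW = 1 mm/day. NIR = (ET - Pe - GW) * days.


Daily deficit = ET - Pe - GW = 7 - 1 - 1 = 5 mm/day
NIR = 5 * 25 = 125 mm

125.0000 mm


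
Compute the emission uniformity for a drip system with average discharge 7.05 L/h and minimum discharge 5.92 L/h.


EU = (q_min/q_avg)*100 = (5.92/7.05)*100 = 83.9716%

83.9716 %


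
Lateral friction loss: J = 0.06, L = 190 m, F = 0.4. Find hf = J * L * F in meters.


hf = J * L * F = 0.06 * 190 * 0.4 = 4.5600 m

4.5600 m


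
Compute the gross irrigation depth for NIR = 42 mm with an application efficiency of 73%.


Ea = 73% = 0.73
GID = NIR / Ea = 42 / 0.73 = 57.5342 mm

57.5342 mm


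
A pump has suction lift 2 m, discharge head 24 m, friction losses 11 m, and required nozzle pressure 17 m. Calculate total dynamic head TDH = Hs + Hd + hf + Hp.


TDH = Hs + Hd + hf + Hp = 2 + 24 + 11 + 17 = 54

54 m


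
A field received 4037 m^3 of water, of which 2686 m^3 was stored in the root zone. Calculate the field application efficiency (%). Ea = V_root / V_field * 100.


Ea = V_root / V_field * 100 = 2686 / 4037 * 100 = 66.5346%

66.5346 %


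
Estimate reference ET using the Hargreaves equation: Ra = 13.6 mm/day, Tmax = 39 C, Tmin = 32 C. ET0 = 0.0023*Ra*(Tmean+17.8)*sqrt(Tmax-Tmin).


Tmean = (Tmax + Tmin)/2 = (39 + 32)/2 = 35.5
ET0 = 0.0023 * 13.6 * (35.5 + 17.8) * sqrt(39 - 32)
ET0 = 0.0023 * 13.6 * 53.3 * 2.645751

4.4111 mm/day


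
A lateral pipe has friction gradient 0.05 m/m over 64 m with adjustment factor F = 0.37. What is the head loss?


hf = J * L * F = 0.05 * 64 * 0.37 = 1.1840 m

1.1840 m


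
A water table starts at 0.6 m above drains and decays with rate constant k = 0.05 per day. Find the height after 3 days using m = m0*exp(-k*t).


m = m0 * exp(-k*t)
m = 0.6 * exp(-0.05 * 3)
m = 0.6 * exp(-0.1500)

0.5164 m


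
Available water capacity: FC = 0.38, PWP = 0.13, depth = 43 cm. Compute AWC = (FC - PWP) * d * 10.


AWC = (FC - PWP) * d * 10
AWC = (0.38 - 0.13) * 43 * 10
AWC = 0.2500 * 43 * 10

107.5000 mm


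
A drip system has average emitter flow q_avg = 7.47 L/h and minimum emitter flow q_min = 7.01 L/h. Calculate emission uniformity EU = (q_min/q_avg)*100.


EU = (q_min/q_avg)*100 = (7.01/7.47)*100 = 93.8420%

93.8420 %


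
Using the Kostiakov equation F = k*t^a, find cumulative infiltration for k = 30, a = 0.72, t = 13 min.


F = k * t^a = 30 * 13^0.72
F = 30 * 6.339269

190.1781 mm


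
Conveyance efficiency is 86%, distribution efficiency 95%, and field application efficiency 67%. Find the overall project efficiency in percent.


Ec = 0.86, Eb = 0.95, Ea = 0.67
E = 0.86 * 0.95 * 0.67 * 100 = 54.7390%

54.7390 %


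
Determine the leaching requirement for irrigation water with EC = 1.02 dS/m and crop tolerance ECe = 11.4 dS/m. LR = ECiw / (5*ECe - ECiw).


LR = ECiw / (5*ECe - ECiw)
LR = 1.02 / (5*11.4 - 1.02)
LR = 1.02 / 55.9800

0.0182


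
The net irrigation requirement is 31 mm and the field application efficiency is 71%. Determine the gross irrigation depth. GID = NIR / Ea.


Ea = 71% = 0.71
GID = NIR / Ea = 31 / 0.71 = 43.6620 mm

43.6620 mm


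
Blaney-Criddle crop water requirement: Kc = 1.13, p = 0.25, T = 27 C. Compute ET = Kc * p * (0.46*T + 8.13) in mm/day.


ET = Kc * p * (0.46*T + 8.13)
ET = 1.13 * 0.25 * (0.46*27 + 8.13)
ET = 1.13 * 0.25 * 20.5500

5.8054 mm/day


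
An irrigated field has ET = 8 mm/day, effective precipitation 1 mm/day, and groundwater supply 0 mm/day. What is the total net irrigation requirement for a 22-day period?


Daily deficit = ET - Pe - GW = 8 - 1 - 0 = 7 mm/day
NIR = 7 * 22 = 154 mm

154.0000 mm


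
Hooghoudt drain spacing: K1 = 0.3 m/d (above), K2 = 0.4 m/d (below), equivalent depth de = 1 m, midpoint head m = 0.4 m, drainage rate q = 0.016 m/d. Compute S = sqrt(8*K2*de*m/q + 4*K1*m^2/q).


S^2 = 8*K2*de*m/q + 4*K1*m^2/q
S^2 = 8*0.4*1*0.4/0.016 + 4*0.3*0.4^2/0.016
S = sqrt(92.0000)

9.5917 m


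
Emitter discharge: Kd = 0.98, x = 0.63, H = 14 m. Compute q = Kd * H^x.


q = Kd * H^x = 0.98 * 14^0.63 = 0.98 * 5.273035

5.1676 L/h


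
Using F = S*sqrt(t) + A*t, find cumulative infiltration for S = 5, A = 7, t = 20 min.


F = S*sqrt(t) + A*t
F = 5*sqrt(20) + 7*20
F = 5*4.472136 + 140

162.3607 mm


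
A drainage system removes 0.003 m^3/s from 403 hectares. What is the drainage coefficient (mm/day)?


DC = Q * 86400 / (A * 10000) * 1000
DC = 0.003 * 86400 / (403 * 10000) * 1000
DC = 259200.0000 / 4030000

0.0643 mm/day


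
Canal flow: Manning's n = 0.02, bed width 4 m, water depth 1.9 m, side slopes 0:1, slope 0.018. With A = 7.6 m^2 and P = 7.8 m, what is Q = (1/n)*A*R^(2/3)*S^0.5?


R = A/P = 7.6/7.8 = 0.974359
Q = (1/0.02) * 7.6 * 0.974359^(2/3) * 0.018^0.5

50.1071 m^3/s


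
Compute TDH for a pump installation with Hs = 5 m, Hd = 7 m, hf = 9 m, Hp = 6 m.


TDH = Hs + Hd + hf + Hp = 5 + 7 + 9 + 6 = 27

27 m


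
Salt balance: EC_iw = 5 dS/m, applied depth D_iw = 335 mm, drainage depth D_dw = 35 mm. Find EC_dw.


EC_dw = EC_iw * D_iw / D_dw
EC_dw = 5 * 335 / 35
EC_dw = 1675 / 35

47.8571 dS/m


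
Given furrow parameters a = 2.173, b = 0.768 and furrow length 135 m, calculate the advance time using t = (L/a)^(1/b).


t = (L/a)^(1/b)
t = (135/2.173)^(1/0.768)
t = 62.126093^(1/0.768)

216.2680 min


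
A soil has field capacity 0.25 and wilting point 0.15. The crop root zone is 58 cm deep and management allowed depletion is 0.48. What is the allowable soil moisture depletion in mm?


SMD = (FC - PWP) * d * MAD * 10
SMD = (0.25 - 0.15) * 58 * 0.48 * 10
SMD = 0.1000 * 58 * 0.48 * 10

27.8400 mm


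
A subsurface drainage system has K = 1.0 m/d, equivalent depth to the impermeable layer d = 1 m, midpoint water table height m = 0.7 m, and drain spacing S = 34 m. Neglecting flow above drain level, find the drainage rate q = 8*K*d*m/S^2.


q = 8*K*d*m/S^2
q = 8*1.0*1*0.7/34^2
q = 5.6000 / 1156

0.0048 m/d


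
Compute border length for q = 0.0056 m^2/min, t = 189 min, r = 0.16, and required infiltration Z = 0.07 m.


L = q*t/((1+r)*Z)
L = 0.0056*189/((1+0.16)*0.07)
L = 1.0584/0.0812

13.0345 m


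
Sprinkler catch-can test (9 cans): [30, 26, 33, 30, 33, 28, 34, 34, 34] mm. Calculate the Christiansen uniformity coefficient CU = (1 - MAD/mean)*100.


mean = 31.333333 mm
MAD = 2.518519 mm
CU = (1 - 2.518519/31.333333)*100

91.9622 %


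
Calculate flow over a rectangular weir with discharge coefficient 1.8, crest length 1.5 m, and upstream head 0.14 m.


Q = C * L * H^(3/2) = 1.8 * 1.5 * 0.14^1.5 = 1.8 * 1.5 * 0.052383

0.1414 m^3/s


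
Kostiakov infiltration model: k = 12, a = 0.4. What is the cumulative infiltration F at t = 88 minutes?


F = k * t^a = 12 * 88^0.4
F = 12 * 5.995054

71.9406 mm


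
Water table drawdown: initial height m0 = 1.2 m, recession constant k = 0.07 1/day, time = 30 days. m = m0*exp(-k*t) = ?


m = m0 * exp(-k*t)
m = 1.2 * exp(-0.07 * 30)
m = 1.2 * exp(-2.1000)

0.1469 m


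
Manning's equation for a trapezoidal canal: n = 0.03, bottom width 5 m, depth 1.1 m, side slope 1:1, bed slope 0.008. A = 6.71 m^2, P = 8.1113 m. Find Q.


R = A/P = 6.71/8.1113 = 0.827241
Q = (1/0.03) * 6.71 * 0.827241^(2/3) * 0.008^0.5

17.6293 m^3/s


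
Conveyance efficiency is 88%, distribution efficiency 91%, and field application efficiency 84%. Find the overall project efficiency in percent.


Ec = 0.88, Eb = 0.91, Ea = 0.84
E = 0.88 * 0.91 * 0.84 * 100 = 67.2672%

67.2672 %


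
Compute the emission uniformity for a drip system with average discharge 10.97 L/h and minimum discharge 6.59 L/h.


EU = (q_min/q_avg)*100 = (6.59/10.97)*100 = 60.0729%

60.0729 %


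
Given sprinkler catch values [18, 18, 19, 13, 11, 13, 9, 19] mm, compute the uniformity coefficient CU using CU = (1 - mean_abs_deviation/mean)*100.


mean = 15.000000 mm
MAD = 3.500000 mm
CU = (1 - 3.500000/15.000000)*100

76.6667 %


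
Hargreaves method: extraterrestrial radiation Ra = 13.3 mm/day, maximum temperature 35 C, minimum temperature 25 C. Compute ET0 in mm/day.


Tmean = (Tmax + Tmin)/2 = (35 + 25)/2 = 30.0
ET0 = 0.0023 * 13.3 * (30.0 + 17.8) * sqrt(35 - 25)
ET0 = 0.0023 * 13.3 * 47.8 * 3.162278

4.6239 mm/day


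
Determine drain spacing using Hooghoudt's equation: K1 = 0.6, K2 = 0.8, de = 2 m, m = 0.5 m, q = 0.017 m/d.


S^2 = 8*K2*de*m/q + 4*K1*m^2/q
S^2 = 8*0.8*2*0.5/0.017 + 4*0.6*0.5^2/0.017
S = sqrt(411.7647)

20.2920 m


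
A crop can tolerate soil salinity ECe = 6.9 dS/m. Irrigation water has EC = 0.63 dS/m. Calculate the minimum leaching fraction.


LR = ECiw / (5*ECe - ECiw)
LR = 0.63 / (5*6.9 - 0.63)
LR = 0.63 / 33.8700

0.0186


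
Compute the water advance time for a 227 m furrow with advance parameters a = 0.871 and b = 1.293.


t = (L/a)^(1/b)
t = (227/0.871)^(1/1.293)
t = 260.619977^(1/1.293)

73.8803 min


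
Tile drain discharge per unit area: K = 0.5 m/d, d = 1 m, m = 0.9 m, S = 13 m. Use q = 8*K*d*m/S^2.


q = 8*K*d*m/S^2
q = 8*0.5*1*0.9/13^2
q = 3.6000 / 169

0.0213 m/d


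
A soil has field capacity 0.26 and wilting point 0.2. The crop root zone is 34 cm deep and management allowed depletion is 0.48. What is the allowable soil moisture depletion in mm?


SMD = (FC - PWP) * d * MAD * 10
SMD = (0.26 - 0.2) * 34 * 0.48 * 10
SMD = 0.0600 * 34 * 0.48 * 10

9.7920 mm


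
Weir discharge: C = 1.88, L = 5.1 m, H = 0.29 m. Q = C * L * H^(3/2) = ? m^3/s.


Q = C * L * H^(3/2) = 1.88 * 5.1 * 0.29^1.5 = 1.88 * 5.1 * 0.156170

1.4974 m^3/s


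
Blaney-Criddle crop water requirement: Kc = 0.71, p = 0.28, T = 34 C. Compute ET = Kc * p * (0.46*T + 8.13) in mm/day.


ET = Kc * p * (0.46*T + 8.13)
ET = 0.71 * 0.28 * (0.46*34 + 8.13)
ET = 0.71 * 0.28 * 23.7700

4.7255 mm/day


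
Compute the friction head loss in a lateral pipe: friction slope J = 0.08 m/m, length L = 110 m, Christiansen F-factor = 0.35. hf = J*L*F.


hf = J * L * F = 0.08 * 110 * 0.35 = 3.0800 m

3.0800 m


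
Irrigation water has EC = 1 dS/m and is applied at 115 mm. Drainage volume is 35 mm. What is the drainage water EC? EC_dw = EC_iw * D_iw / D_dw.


EC_dw = EC_iw * D_iw / D_dw
EC_dw = 1 * 115 / 35
EC_dw = 115 / 35

3.2857 dS/m


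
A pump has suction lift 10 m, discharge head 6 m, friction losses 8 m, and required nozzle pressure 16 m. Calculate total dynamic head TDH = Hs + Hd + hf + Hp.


TDH = Hs + Hd + hf + Hp = 10 + 6 + 8 + 16 = 40

40 m


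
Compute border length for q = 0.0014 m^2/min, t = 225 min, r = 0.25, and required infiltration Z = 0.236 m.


L = q*t/((1+r)*Z)
L = 0.0014*225/((1+0.25)*0.236)
L = 0.315/0.295

1.0678 m


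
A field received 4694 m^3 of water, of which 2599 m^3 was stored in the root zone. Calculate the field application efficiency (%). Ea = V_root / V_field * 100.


Ea = V_root / V_field * 100 = 2599 / 4694 * 100 = 55.3686%

55.3686 %


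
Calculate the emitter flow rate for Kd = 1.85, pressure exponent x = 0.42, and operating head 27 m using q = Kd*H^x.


q = Kd * H^x = 1.85 * 27^0.42 = 1.85 * 3.991837

7.3849 L/h


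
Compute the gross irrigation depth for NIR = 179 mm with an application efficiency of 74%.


Ea = 74% = 0.74
GID = NIR / Ea = 179 / 0.74 = 241.8919 mm

241.8919 mm


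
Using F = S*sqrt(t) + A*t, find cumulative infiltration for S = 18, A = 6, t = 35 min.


F = S*sqrt(t) + A*t
F = 18*sqrt(35) + 6*35
F = 18*5.916080 + 210

316.4894 mm


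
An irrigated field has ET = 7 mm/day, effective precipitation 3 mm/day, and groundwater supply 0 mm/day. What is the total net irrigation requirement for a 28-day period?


Daily deficit = ET - Pe - GW = 7 - 3 - 0 = 4 mm/day
NIR = 4 * 28 = 112 mm

112.0000 mm


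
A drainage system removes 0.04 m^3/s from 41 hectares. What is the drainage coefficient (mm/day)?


DC = Q * 86400 / (A * 10000) * 1000
DC = 0.04 * 86400 / (41 * 10000) * 1000
DC = 3456000.0000 / 410000

8.4293 mm/day
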